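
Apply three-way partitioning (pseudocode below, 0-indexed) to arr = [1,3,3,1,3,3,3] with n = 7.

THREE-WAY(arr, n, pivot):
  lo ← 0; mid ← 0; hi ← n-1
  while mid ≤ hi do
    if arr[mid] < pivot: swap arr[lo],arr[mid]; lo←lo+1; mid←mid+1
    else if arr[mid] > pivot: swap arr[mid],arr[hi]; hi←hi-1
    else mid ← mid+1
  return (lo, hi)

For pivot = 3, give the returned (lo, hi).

pivot = 3; lo=0, mid=0, hi=6
arr[mid]=1<3: swap arr[0],arr[0]; lo=1,mid=1 → [1,3,3,1,3,3,3]
arr[mid]=3=3: mid=2
arr[mid]=3=3: mid=3
arr[mid]=1<3: swap arr[1],arr[3]; lo=2,mid=4 → [1,1,3,3,3,3,3]
arr[mid]=3=3: mid=5
arr[mid]=3=3: mid=6
arr[mid]=3=3: mid=7
end: lo=2, hi=6; arr = [1,1,3,3,3,3,3]

(2, 6)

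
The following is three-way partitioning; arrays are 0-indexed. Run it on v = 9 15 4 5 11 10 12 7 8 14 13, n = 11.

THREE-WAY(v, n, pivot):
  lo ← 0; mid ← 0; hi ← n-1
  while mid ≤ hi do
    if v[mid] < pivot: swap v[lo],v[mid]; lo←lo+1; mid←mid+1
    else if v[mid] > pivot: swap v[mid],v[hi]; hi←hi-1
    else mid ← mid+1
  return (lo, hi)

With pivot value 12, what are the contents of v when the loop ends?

pivot = 12; lo=0, mid=0, hi=10
v[mid]=9<12: swap v[0],v[0]; lo=1,mid=1 → 9 15 4 5 11 10 12 7 8 14 13
v[mid]=15>12: swap v[1],v[10]; hi=9 → 9 13 4 5 11 10 12 7 8 14 15
v[mid]=13>12: swap v[1],v[9]; hi=8 → 9 14 4 5 11 10 12 7 8 13 15
v[mid]=14>12: swap v[1],v[8]; hi=7 → 9 8 4 5 11 10 12 7 14 13 15
v[mid]=8<12: swap v[1],v[1]; lo=2,mid=2 → 9 8 4 5 11 10 12 7 14 13 15
v[mid]=4<12: swap v[2],v[2]; lo=3,mid=3 → 9 8 4 5 11 10 12 7 14 13 15
v[mid]=5<12: swap v[3],v[3]; lo=4,mid=4 → 9 8 4 5 11 10 12 7 14 13 15
v[mid]=11<12: swap v[4],v[4]; lo=5,mid=5 → 9 8 4 5 11 10 12 7 14 13 15
v[mid]=10<12: swap v[5],v[5]; lo=6,mid=6 → 9 8 4 5 11 10 12 7 14 13 15
v[mid]=12=12: mid=7
v[mid]=7<12: swap v[6],v[7]; lo=7,mid=8 → 9 8 4 5 11 10 7 12 14 13 15
end: lo=7, hi=7; v = 9 8 4 5 11 10 7 12 14 13 15

9 8 4 5 11 10 7 12 14 13 15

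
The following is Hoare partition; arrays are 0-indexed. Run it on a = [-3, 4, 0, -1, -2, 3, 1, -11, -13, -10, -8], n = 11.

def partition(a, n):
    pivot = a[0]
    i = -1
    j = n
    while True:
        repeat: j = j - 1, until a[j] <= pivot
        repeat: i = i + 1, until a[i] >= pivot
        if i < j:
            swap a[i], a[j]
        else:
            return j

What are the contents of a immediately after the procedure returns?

pivot=-3
j stops at 10 (-8), i stops at 0 (-3); swap ⇒ [-8, 4, 0, -1, -2, 3, 1, -11, -13, -10, -3]
j stops at 9 (-10), i stops at 1 (4); swap ⇒ [-8, -10, 0, -1, -2, 3, 1, -11, -13, 4, -3]
j stops at 8 (-13), i stops at 2 (0); swap ⇒ [-8, -10, -13, -1, -2, 3, 1, -11, 0, 4, -3]
j stops at 7 (-11), i stops at 3 (-1); swap ⇒ [-8, -10, -13, -11, -2, 3, 1, -1, 0, 4, -3]
j stops at 3, i stops at 4; i≥j ⇒ return 3. a=[-8, -10, -13, -11, -2, 3, 1, -1, 0, 4, -3]

[-8, -10, -13, -11, -2, 3, 1, -1, 0, 4, -3]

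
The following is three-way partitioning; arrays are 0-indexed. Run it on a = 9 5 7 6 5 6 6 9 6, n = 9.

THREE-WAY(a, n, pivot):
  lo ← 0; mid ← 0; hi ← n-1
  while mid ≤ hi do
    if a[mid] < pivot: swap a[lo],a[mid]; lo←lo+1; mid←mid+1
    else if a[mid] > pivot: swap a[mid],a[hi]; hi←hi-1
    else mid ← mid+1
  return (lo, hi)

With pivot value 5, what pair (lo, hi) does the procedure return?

lo=0 mid=0 hi=8
9>5: swap(0,8), hi=7 ⇒ 6 5 7 6 5 6 6 9 9
6>5: swap(0,7), hi=6 ⇒ 9 5 7 6 5 6 6 6 9
9>5: swap(0,6), hi=5 ⇒ 6 5 7 6 5 6 9 6 9
6>5: swap(0,5), hi=4 ⇒ 6 5 7 6 5 6 9 6 9
6>5: swap(0,4), hi=3 ⇒ 5 5 7 6 6 6 9 6 9
5=5: mid=1
5=5: mid=2
7>5: swap(2,3), hi=2 ⇒ 5 5 6 7 6 6 9 6 9
6>5: swap(2,2), hi=1 ⇒ 5 5 6 7 6 6 9 6 9
done. lo=0 hi=1; a=5 5 6 7 6 6 9 6 9

(0, 1)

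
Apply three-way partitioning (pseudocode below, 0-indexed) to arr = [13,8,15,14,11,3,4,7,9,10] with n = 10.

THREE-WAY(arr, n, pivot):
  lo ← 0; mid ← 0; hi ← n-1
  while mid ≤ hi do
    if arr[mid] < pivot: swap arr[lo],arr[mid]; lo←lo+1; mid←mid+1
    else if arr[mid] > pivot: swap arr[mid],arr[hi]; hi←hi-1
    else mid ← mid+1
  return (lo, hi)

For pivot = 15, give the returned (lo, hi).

lo=0 mid=0 hi=9
13<15: swap(0,0), lo=1 mid=1 ⇒ [13,8,15,14,11,3,4,7,9,10]
8<15: swap(1,1), lo=2 mid=2 ⇒ [13,8,15,14,11,3,4,7,9,10]
15=15: mid=3
14<15: swap(2,3), lo=3 mid=4 ⇒ [13,8,14,15,11,3,4,7,9,10]
11<15: swap(3,4), lo=4 mid=5 ⇒ [13,8,14,11,15,3,4,7,9,10]
3<15: swap(4,5), lo=5 mid=6 ⇒ [13,8,14,11,3,15,4,7,9,10]
4<15: swap(5,6), lo=6 mid=7 ⇒ [13,8,14,11,3,4,15,7,9,10]
7<15: swap(6,7), lo=7 mid=8 ⇒ [13,8,14,11,3,4,7,15,9,10]
9<15: swap(7,8), lo=8 mid=9 ⇒ [13,8,14,11,3,4,7,9,15,10]
10<15: swap(8,9), lo=9 mid=10 ⇒ [13,8,14,11,3,4,7,9,10,15]
done. lo=9 hi=9; arr=[13,8,14,11,3,4,7,9,10,15]

(9, 9)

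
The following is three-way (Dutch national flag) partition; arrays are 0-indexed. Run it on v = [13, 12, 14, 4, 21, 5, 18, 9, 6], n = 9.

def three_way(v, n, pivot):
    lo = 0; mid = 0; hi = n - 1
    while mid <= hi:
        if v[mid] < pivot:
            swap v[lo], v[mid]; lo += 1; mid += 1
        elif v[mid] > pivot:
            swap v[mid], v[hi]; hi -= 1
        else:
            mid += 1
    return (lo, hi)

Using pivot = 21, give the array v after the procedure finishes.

[13, 12, 14, 4, 5, 18, 9, 6, 21]

lo=0 mid=0 hi=8
13<21: swap(0,0), lo=1 mid=1 ⇒ [13, 12, 14, 4, 21, 5, 18, 9, 6]
12<21: swap(1,1), lo=2 mid=2 ⇒ [13, 12, 14, 4, 21, 5, 18, 9, 6]
14<21: swap(2,2), lo=3 mid=3 ⇒ [13, 12, 14, 4, 21, 5, 18, 9, 6]
4<21: swap(3,3), lo=4 mid=4 ⇒ [13, 12, 14, 4, 21, 5, 18, 9, 6]
21=21: mid=5
5<21: swap(4,5), lo=5 mid=6 ⇒ [13, 12, 14, 4, 5, 21, 18, 9, 6]
18<21: swap(5,6), lo=6 mid=7 ⇒ [13, 12, 14, 4, 5, 18, 21, 9, 6]
9<21: swap(6,7), lo=7 mid=8 ⇒ [13, 12, 14, 4, 5, 18, 9, 21, 6]
6<21: swap(7,8), lo=8 mid=9 ⇒ [13, 12, 14, 4, 5, 18, 9, 6, 21]
done. lo=8 hi=8; v=[13, 12, 14, 4, 5, 18, 9, 6, 21]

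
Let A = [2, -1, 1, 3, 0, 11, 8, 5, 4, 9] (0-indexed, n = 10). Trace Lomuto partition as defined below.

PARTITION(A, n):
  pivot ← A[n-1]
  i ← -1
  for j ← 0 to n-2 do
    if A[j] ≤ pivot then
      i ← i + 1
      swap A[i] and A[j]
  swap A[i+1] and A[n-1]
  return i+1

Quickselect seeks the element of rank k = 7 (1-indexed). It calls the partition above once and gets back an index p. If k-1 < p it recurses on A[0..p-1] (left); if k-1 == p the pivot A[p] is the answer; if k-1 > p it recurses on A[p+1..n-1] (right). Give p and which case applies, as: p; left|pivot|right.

pivot=9, i=-1
j=0: 2≤9, i=0, swap(0,0) ⇒ [2, -1, 1, 3, 0, 11, 8, 5, 4, 9]
j=1: -1≤9, i=1, swap(1,1) ⇒ [2, -1, 1, 3, 0, 11, 8, 5, 4, 9]
j=2: 1≤9, i=2, swap(2,2) ⇒ [2, -1, 1, 3, 0, 11, 8, 5, 4, 9]
j=3: 3≤9, i=3, swap(3,3) ⇒ [2, -1, 1, 3, 0, 11, 8, 5, 4, 9]
j=4: 0≤9, i=4, swap(4,4) ⇒ [2, -1, 1, 3, 0, 11, 8, 5, 4, 9]
j=5: 11>9, skip
j=6: 8≤9, i=5, swap(5,6) ⇒ [2, -1, 1, 3, 0, 8, 11, 5, 4, 9]
j=7: 5≤9, i=6, swap(6,7) ⇒ [2, -1, 1, 3, 0, 8, 5, 11, 4, 9]
j=8: 4≤9, i=7, swap(7,8) ⇒ [2, -1, 1, 3, 0, 8, 5, 4, 11, 9]
swap(8,9) ⇒ [2, -1, 1, 3, 0, 8, 5, 4, 9, 11]; return 8
p = 8; k-1 = 6 < 8 ⇒ left

8; left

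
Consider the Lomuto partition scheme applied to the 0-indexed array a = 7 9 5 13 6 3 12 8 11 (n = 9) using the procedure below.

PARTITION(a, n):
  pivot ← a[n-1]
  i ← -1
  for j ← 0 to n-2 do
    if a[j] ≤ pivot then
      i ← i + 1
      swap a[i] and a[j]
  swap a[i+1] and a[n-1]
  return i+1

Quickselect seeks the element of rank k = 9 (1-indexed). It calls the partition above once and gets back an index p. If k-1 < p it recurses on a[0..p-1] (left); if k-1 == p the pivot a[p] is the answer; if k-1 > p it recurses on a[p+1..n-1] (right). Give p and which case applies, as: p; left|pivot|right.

6; right

pivot = a[8] = 11; i = -1
j=0: a[0]=7 ≤ 11 → i=0, swap a[0],a[0] (no change) → 7 9 5 13 6 3 12 8 11
j=1: a[1]=9 ≤ 11 → i=1, swap a[1],a[1] (no change) → 7 9 5 13 6 3 12 8 11
j=2: a[2]=5 ≤ 11 → i=2, swap a[2],a[2] (no change) → 7 9 5 13 6 3 12 8 11
j=3: a[3]=13 > 11 → no swap
j=4: a[4]=6 ≤ 11 → i=3, swap a[3],a[4] → 7 9 5 6 13 3 12 8 11
j=5: a[5]=3 ≤ 11 → i=4, swap a[4],a[5] → 7 9 5 6 3 13 12 8 11
j=6: a[6]=12 > 11 → no swap
j=7: a[7]=8 ≤ 11 → i=5, swap a[5],a[7] → 7 9 5 6 3 8 12 13 11
final swap a[6],a[8] → 7 9 5 6 3 8 11 13 12; return 6
p = 6; k-1 = 8 > 6 ⇒ right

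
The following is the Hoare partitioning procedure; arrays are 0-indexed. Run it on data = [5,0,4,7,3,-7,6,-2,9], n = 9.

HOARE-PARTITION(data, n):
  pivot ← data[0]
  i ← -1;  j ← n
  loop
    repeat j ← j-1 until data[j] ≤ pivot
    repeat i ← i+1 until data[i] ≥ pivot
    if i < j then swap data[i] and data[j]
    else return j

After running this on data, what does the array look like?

pivot=5
j stops at 7 (-2), i stops at 0 (5); swap ⇒ [-2,0,4,7,3,-7,6,5,9]
j stops at 5 (-7), i stops at 3 (7); swap ⇒ [-2,0,4,-7,3,7,6,5,9]
j stops at 4, i stops at 5; i≥j ⇒ return 4. data=[-2,0,4,-7,3,7,6,5,9]

[-2,0,4,-7,3,7,6,5,9]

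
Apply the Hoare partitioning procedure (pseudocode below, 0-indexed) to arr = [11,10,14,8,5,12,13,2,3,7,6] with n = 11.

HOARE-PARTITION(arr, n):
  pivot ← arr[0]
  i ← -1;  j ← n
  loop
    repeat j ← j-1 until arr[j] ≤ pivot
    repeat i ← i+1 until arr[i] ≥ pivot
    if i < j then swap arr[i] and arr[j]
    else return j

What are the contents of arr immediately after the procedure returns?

pivot = arr[0] = 11; i = -1, j = 11
j→10 (arr[10]=6≤11), i→0 (arr[0]=11≥11); i<j, swap → [6,10,14,8,5,12,13,2,3,7,11]
j→9 (arr[9]=7≤11), i→2 (arr[2]=14≥11); i<j, swap → [6,10,7,8,5,12,13,2,3,14,11]
j→8 (arr[8]=3≤11), i→5 (arr[5]=12≥11); i<j, swap → [6,10,7,8,5,3,13,2,12,14,11]
j→7 (arr[7]=2≤11), i→6 (arr[6]=13≥11); i<j, swap → [6,10,7,8,5,3,2,13,12,14,11]
j→6, i→7; i≥j, return j=6. arr = [6,10,7,8,5,3,2,13,12,14,11]

[6,10,7,8,5,3,2,13,12,14,11]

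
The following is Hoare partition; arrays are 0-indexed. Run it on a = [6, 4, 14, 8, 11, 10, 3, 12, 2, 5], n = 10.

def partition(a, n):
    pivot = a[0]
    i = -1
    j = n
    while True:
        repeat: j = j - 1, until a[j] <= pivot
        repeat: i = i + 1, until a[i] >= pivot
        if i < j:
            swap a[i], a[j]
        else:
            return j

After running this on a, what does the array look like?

pivot=6
j stops at 9 (5), i stops at 0 (6); swap ⇒ [5, 4, 14, 8, 11, 10, 3, 12, 2, 6]
j stops at 8 (2), i stops at 2 (14); swap ⇒ [5, 4, 2, 8, 11, 10, 3, 12, 14, 6]
j stops at 6 (3), i stops at 3 (8); swap ⇒ [5, 4, 2, 3, 11, 10, 8, 12, 14, 6]
j stops at 3, i stops at 4; i≥j ⇒ return 3. a=[5, 4, 2, 3, 11, 10, 8, 12, 14, 6]

[5, 4, 2, 3, 11, 10, 8, 12, 14, 6]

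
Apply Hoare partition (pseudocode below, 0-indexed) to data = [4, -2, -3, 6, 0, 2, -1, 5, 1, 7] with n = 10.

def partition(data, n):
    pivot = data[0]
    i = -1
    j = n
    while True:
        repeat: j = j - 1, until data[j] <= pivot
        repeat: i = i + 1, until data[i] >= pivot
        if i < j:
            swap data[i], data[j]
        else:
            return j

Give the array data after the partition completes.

[1, -2, -3, -1, 0, 2, 6, 5, 4, 7]

pivot = data[0] = 4; i = -1, j = 10
j→8 (data[8]=1≤4), i→0 (data[0]=4≥4); i<j, swap → [1, -2, -3, 6, 0, 2, -1, 5, 4, 7]
j→6 (data[6]=-1≤4), i→3 (data[3]=6≥4); i<j, swap → [1, -2, -3, -1, 0, 2, 6, 5, 4, 7]
j→5, i→6; i≥j, return j=5. data = [1, -2, -3, -1, 0, 2, 6, 5, 4, 7]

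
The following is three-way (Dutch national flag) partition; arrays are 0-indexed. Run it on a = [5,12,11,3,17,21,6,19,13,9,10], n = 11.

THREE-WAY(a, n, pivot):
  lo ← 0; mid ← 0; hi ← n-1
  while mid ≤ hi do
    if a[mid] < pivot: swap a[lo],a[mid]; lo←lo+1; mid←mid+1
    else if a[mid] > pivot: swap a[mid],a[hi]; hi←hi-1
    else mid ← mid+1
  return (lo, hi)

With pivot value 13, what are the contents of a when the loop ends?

[5,12,11,3,10,9,6,13,19,21,17]

pivot = 13; lo=0, mid=0, hi=10
a[mid]=5<13: swap a[0],a[0]; lo=1,mid=1 → [5,12,11,3,17,21,6,19,13,9,10]
a[mid]=12<13: swap a[1],a[1]; lo=2,mid=2 → [5,12,11,3,17,21,6,19,13,9,10]
a[mid]=11<13: swap a[2],a[2]; lo=3,mid=3 → [5,12,11,3,17,21,6,19,13,9,10]
a[mid]=3<13: swap a[3],a[3]; lo=4,mid=4 → [5,12,11,3,17,21,6,19,13,9,10]
a[mid]=17>13: swap a[4],a[10]; hi=9 → [5,12,11,3,10,21,6,19,13,9,17]
a[mid]=10<13: swap a[4],a[4]; lo=5,mid=5 → [5,12,11,3,10,21,6,19,13,9,17]
a[mid]=21>13: swap a[5],a[9]; hi=8 → [5,12,11,3,10,9,6,19,13,21,17]
a[mid]=9<13: swap a[5],a[5]; lo=6,mid=6 → [5,12,11,3,10,9,6,19,13,21,17]
a[mid]=6<13: swap a[6],a[6]; lo=7,mid=7 → [5,12,11,3,10,9,6,19,13,21,17]
a[mid]=19>13: swap a[7],a[8]; hi=7 → [5,12,11,3,10,9,6,13,19,21,17]
a[mid]=13=13: mid=8
end: lo=7, hi=7; a = [5,12,11,3,10,9,6,13,19,21,17]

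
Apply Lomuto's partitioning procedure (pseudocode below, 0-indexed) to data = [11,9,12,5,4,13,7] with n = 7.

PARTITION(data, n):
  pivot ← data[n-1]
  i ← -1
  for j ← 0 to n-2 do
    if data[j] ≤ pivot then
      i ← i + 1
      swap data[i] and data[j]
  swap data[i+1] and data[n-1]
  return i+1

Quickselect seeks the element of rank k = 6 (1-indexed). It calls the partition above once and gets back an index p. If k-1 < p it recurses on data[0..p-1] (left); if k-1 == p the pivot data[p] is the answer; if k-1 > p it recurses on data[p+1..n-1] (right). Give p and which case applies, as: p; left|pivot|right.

2; right

pivot=7, i=-1
j=0: 11>7, skip
j=1: 9>7, skip
j=2: 12>7, skip
j=3: 5≤7, i=0, swap(0,3) ⇒ [5,9,12,11,4,13,7]
j=4: 4≤7, i=1, swap(1,4) ⇒ [5,4,12,11,9,13,7]
j=5: 13>7, skip
swap(2,6) ⇒ [5,4,7,11,9,13,12]; return 2
p = 2; k-1 = 5 > 2 ⇒ right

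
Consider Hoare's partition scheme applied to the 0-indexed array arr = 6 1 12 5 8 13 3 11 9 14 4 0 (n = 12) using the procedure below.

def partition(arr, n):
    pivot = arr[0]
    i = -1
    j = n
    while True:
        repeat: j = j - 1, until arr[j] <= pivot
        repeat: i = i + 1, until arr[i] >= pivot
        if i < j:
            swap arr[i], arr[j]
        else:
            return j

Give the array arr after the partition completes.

pivot=6
j stops at 11 (0), i stops at 0 (6); swap ⇒ 0 1 12 5 8 13 3 11 9 14 4 6
j stops at 10 (4), i stops at 2 (12); swap ⇒ 0 1 4 5 8 13 3 11 9 14 12 6
j stops at 6 (3), i stops at 4 (8); swap ⇒ 0 1 4 5 3 13 8 11 9 14 12 6
j stops at 4, i stops at 5; i≥j ⇒ return 4. arr=0 1 4 5 3 13 8 11 9 14 12 6

0 1 4 5 3 13 8 11 9 14 12 6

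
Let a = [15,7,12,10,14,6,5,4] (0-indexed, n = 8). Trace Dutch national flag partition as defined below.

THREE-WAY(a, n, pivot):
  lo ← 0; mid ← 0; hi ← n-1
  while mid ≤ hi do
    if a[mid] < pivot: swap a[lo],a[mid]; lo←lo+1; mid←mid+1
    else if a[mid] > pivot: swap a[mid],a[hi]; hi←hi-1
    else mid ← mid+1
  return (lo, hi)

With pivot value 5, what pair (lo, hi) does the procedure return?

lo=0 mid=0 hi=7
15>5: swap(0,7), hi=6 ⇒ [4,7,12,10,14,6,5,15]
4<5: swap(0,0), lo=1 mid=1 ⇒ [4,7,12,10,14,6,5,15]
7>5: swap(1,6), hi=5 ⇒ [4,5,12,10,14,6,7,15]
5=5: mid=2
12>5: swap(2,5), hi=4 ⇒ [4,5,6,10,14,12,7,15]
6>5: swap(2,4), hi=3 ⇒ [4,5,14,10,6,12,7,15]
14>5: swap(2,3), hi=2 ⇒ [4,5,10,14,6,12,7,15]
10>5: swap(2,2), hi=1 ⇒ [4,5,10,14,6,12,7,15]
done. lo=1 hi=1; a=[4,5,10,14,6,12,7,15]

(1, 1)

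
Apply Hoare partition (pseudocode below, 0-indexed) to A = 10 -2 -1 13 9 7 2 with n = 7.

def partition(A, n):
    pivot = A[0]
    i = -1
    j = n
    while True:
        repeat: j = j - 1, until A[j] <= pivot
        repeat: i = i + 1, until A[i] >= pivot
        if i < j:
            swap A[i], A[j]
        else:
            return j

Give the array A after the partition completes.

2 -2 -1 7 9 13 10

pivot=10
j stops at 6 (2), i stops at 0 (10); swap ⇒ 2 -2 -1 13 9 7 10
j stops at 5 (7), i stops at 3 (13); swap ⇒ 2 -2 -1 7 9 13 10
j stops at 4, i stops at 5; i≥j ⇒ return 4. A=2 -2 -1 7 9 13 10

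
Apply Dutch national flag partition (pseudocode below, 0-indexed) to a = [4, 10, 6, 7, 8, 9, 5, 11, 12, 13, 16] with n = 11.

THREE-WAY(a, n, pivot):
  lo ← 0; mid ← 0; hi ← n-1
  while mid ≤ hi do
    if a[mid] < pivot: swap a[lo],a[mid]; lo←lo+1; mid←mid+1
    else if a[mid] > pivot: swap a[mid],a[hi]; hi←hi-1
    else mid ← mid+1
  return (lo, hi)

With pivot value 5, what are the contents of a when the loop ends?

lo=0 mid=0 hi=10
4<5: swap(0,0), lo=1 mid=1 ⇒ [4, 10, 6, 7, 8, 9, 5, 11, 12, 13, 16]
10>5: swap(1,10), hi=9 ⇒ [4, 16, 6, 7, 8, 9, 5, 11, 12, 13, 10]
16>5: swap(1,9), hi=8 ⇒ [4, 13, 6, 7, 8, 9, 5, 11, 12, 16, 10]
13>5: swap(1,8), hi=7 ⇒ [4, 12, 6, 7, 8, 9, 5, 11, 13, 16, 10]
12>5: swap(1,7), hi=6 ⇒ [4, 11, 6, 7, 8, 9, 5, 12, 13, 16, 10]
11>5: swap(1,6), hi=5 ⇒ [4, 5, 6, 7, 8, 9, 11, 12, 13, 16, 10]
5=5: mid=2
6>5: swap(2,5), hi=4 ⇒ [4, 5, 9, 7, 8, 6, 11, 12, 13, 16, 10]
9>5: swap(2,4), hi=3 ⇒ [4, 5, 8, 7, 9, 6, 11, 12, 13, 16, 10]
8>5: swap(2,3), hi=2 ⇒ [4, 5, 7, 8, 9, 6, 11, 12, 13, 16, 10]
7>5: swap(2,2), hi=1 ⇒ [4, 5, 7, 8, 9, 6, 11, 12, 13, 16, 10]
done. lo=1 hi=1; a=[4, 5, 7, 8, 9, 6, 11, 12, 13, 16, 10]

[4, 5, 7, 8, 9, 6, 11, 12, 13, 16, 10]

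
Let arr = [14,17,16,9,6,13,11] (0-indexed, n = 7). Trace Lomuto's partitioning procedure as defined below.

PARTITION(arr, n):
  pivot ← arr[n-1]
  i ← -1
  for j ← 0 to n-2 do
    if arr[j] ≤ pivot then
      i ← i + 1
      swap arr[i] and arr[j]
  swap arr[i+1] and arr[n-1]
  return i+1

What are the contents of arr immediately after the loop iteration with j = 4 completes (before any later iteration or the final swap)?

pivot=11, i=-1
j=0: 14>11, skip
j=1: 17>11, skip
j=2: 16>11, skip
j=3: 9≤11, i=0, swap(0,3) ⇒ [9,17,16,14,6,13,11]
j=4: 6≤11, i=1, swap(1,4) ⇒ [9,6,16,14,17,13,11]
(after j=4) arr = [9,6,16,14,17,13,11]

[9,6,16,14,17,13,11]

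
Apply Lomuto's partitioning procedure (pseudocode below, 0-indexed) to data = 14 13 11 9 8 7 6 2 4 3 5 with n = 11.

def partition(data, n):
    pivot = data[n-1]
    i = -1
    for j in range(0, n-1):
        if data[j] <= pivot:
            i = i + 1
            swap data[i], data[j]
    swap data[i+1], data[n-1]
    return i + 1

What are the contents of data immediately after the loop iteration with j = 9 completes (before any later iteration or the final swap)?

2 4 3 9 8 7 6 14 13 11 5

pivot = data[10] = 5; i = -1
j=0: data[0]=14 > 5 → no swap
j=1: data[1]=13 > 5 → no swap
j=2: data[2]=11 > 5 → no swap
j=3: data[3]=9 > 5 → no swap
j=4: data[4]=8 > 5 → no swap
j=5: data[5]=7 > 5 → no swap
j=6: data[6]=6 > 5 → no swap
j=7: data[7]=2 ≤ 5 → i=0, swap data[0],data[7] → 2 13 11 9 8 7 6 14 4 3 5
j=8: data[8]=4 ≤ 5 → i=1, swap data[1],data[8] → 2 4 11 9 8 7 6 14 13 3 5
j=9: data[9]=3 ≤ 5 → i=2, swap data[2],data[9] → 2 4 3 9 8 7 6 14 13 11 5
(after j=9) data = 2 4 3 9 8 7 6 14 13 11 5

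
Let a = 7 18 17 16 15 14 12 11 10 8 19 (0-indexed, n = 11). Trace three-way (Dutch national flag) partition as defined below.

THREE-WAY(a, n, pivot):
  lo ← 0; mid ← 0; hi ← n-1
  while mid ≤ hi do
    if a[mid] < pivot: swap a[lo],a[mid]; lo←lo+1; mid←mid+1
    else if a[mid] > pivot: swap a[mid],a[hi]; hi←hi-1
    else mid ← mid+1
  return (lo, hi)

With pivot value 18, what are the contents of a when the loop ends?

lo=0 mid=0 hi=10
7<18: swap(0,0), lo=1 mid=1 ⇒ 7 18 17 16 15 14 12 11 10 8 19
18=18: mid=2
17<18: swap(1,2), lo=2 mid=3 ⇒ 7 17 18 16 15 14 12 11 10 8 19
16<18: swap(2,3), lo=3 mid=4 ⇒ 7 17 16 18 15 14 12 11 10 8 19
15<18: swap(3,4), lo=4 mid=5 ⇒ 7 17 16 15 18 14 12 11 10 8 19
14<18: swap(4,5), lo=5 mid=6 ⇒ 7 17 16 15 14 18 12 11 10 8 19
12<18: swap(5,6), lo=6 mid=7 ⇒ 7 17 16 15 14 12 18 11 10 8 19
11<18: swap(6,7), lo=7 mid=8 ⇒ 7 17 16 15 14 12 11 18 10 8 19
10<18: swap(7,8), lo=8 mid=9 ⇒ 7 17 16 15 14 12 11 10 18 8 19
8<18: swap(8,9), lo=9 mid=10 ⇒ 7 17 16 15 14 12 11 10 8 18 19
19>18: swap(10,10), hi=9 ⇒ 7 17 16 15 14 12 11 10 8 18 19
done. lo=9 hi=9; a=7 17 16 15 14 12 11 10 8 18 19

7 17 16 15 14 12 11 10 8 18 19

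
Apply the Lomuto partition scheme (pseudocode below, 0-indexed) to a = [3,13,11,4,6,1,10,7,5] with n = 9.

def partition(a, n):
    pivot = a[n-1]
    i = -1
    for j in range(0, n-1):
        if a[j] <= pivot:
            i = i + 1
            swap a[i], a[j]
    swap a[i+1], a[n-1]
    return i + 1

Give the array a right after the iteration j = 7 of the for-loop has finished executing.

pivot = a[8] = 5; i = -1
j=0: a[0]=3 ≤ 5 → i=0, swap a[0],a[0] (no change) → [3,13,11,4,6,1,10,7,5]
j=1: a[1]=13 > 5 → no swap
j=2: a[2]=11 > 5 → no swap
j=3: a[3]=4 ≤ 5 → i=1, swap a[1],a[3] → [3,4,11,13,6,1,10,7,5]
j=4: a[4]=6 > 5 → no swap
j=5: a[5]=1 ≤ 5 → i=2, swap a[2],a[5] → [3,4,1,13,6,11,10,7,5]
j=6: a[6]=10 > 5 → no swap
j=7: a[7]=7 > 5 → no swap
(after j=7) a = [3,4,1,13,6,11,10,7,5]

[3,4,1,13,6,11,10,7,5]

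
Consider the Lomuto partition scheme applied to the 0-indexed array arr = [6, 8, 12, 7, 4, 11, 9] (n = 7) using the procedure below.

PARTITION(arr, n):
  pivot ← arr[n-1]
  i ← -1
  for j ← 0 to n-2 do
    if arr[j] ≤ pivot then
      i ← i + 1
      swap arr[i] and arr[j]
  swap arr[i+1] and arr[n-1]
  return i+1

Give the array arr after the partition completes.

[6, 8, 7, 4, 9, 11, 12]

pivot = arr[6] = 9; i = -1
j=0: arr[0]=6 ≤ 9 → i=0, swap arr[0],arr[0] (no change) → [6, 8, 12, 7, 4, 11, 9]
j=1: arr[1]=8 ≤ 9 → i=1, swap arr[1],arr[1] (no change) → [6, 8, 12, 7, 4, 11, 9]
j=2: arr[2]=12 > 9 → no swap
j=3: arr[3]=7 ≤ 9 → i=2, swap arr[2],arr[3] → [6, 8, 7, 12, 4, 11, 9]
j=4: arr[4]=4 ≤ 9 → i=3, swap arr[3],arr[4] → [6, 8, 7, 4, 12, 11, 9]
j=5: arr[5]=11 > 9 → no swap
final swap arr[4],arr[6] → [6, 8, 7, 4, 9, 11, 12]; return 4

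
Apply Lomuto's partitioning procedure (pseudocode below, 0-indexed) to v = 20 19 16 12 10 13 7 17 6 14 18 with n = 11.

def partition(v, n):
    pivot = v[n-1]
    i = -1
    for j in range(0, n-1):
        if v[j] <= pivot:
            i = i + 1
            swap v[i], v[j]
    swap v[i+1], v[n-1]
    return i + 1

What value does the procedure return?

8

pivot=18, i=-1
j=0: 20>18, skip
j=1: 19>18, skip
j=2: 16≤18, i=0, swap(0,2) ⇒ 16 19 20 12 10 13 7 17 6 14 18
j=3: 12≤18, i=1, swap(1,3) ⇒ 16 12 20 19 10 13 7 17 6 14 18
j=4: 10≤18, i=2, swap(2,4) ⇒ 16 12 10 19 20 13 7 17 6 14 18
j=5: 13≤18, i=3, swap(3,5) ⇒ 16 12 10 13 20 19 7 17 6 14 18
j=6: 7≤18, i=4, swap(4,6) ⇒ 16 12 10 13 7 19 20 17 6 14 18
j=7: 17≤18, i=5, swap(5,7) ⇒ 16 12 10 13 7 17 20 19 6 14 18
j=8: 6≤18, i=6, swap(6,8) ⇒ 16 12 10 13 7 17 6 19 20 14 18
j=9: 14≤18, i=7, swap(7,9) ⇒ 16 12 10 13 7 17 6 14 20 19 18
swap(8,10) ⇒ 16 12 10 13 7 17 6 14 18 19 20; return 8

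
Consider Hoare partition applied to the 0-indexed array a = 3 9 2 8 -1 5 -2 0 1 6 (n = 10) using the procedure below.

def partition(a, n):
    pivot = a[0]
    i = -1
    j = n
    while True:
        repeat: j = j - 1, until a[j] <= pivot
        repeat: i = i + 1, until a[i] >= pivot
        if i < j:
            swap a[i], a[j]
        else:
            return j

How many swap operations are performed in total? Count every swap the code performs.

pivot=3
j stops at 8 (1), i stops at 0 (3); swap ⇒ 1 9 2 8 -1 5 -2 0 3 6
j stops at 7 (0), i stops at 1 (9); swap ⇒ 1 0 2 8 -1 5 -2 9 3 6
j stops at 6 (-2), i stops at 3 (8); swap ⇒ 1 0 2 -2 -1 5 8 9 3 6
j stops at 4, i stops at 5; i≥j ⇒ return 4. a=1 0 2 -2 -1 5 8 9 3 6

3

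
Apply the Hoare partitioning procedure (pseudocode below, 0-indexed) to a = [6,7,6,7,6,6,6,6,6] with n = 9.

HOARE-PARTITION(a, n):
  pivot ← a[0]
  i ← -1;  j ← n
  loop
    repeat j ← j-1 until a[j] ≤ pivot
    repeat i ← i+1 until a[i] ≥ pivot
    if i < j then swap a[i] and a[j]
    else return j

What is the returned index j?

pivot = a[0] = 6; i = -1, j = 9
j→8 (a[8]=6≤6), i→0 (a[0]=6≥6); i<j, swap → [6,7,6,7,6,6,6,6,6]
j→7 (a[7]=6≤6), i→1 (a[1]=7≥6); i<j, swap → [6,6,6,7,6,6,6,7,6]
j→6 (a[6]=6≤6), i→2 (a[2]=6≥6); i<j, swap → [6,6,6,7,6,6,6,7,6]
j→5 (a[5]=6≤6), i→3 (a[3]=7≥6); i<j, swap → [6,6,6,6,6,7,6,7,6]
j→4, i→4; i≥j, return j=4. a = [6,6,6,6,6,7,6,7,6]

4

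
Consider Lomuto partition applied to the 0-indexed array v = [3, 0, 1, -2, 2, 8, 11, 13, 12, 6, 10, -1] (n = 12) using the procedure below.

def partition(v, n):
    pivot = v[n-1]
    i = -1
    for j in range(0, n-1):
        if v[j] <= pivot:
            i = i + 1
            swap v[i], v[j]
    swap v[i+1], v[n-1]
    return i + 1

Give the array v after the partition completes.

[-2, -1, 1, 3, 2, 8, 11, 13, 12, 6, 10, 0]

pivot=-1, i=-1
j=0: 3>-1, skip
j=1: 0>-1, skip
j=2: 1>-1, skip
j=3: -2≤-1, i=0, swap(0,3) ⇒ [-2, 0, 1, 3, 2, 8, 11, 13, 12, 6, 10, -1]
j=4: 2>-1, skip
j=5: 8>-1, skip
j=6: 11>-1, skip
j=7: 13>-1, skip
j=8: 12>-1, skip
j=9: 6>-1, skip
j=10: 10>-1, skip
swap(1,11) ⇒ [-2, -1, 1, 3, 2, 8, 11, 13, 12, 6, 10, 0]; return 1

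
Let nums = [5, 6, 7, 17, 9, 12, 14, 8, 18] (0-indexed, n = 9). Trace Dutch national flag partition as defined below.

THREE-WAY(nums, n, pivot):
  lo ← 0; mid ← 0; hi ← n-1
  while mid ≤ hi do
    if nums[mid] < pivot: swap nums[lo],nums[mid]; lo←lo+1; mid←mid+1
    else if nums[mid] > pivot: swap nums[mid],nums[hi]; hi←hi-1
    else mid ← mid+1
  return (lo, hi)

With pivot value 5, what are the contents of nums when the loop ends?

[5, 7, 17, 9, 12, 14, 8, 18, 6]

lo=0 mid=0 hi=8
5=5: mid=1
6>5: swap(1,8), hi=7 ⇒ [5, 18, 7, 17, 9, 12, 14, 8, 6]
18>5: swap(1,7), hi=6 ⇒ [5, 8, 7, 17, 9, 12, 14, 18, 6]
8>5: swap(1,6), hi=5 ⇒ [5, 14, 7, 17, 9, 12, 8, 18, 6]
14>5: swap(1,5), hi=4 ⇒ [5, 12, 7, 17, 9, 14, 8, 18, 6]
12>5: swap(1,4), hi=3 ⇒ [5, 9, 7, 17, 12, 14, 8, 18, 6]
9>5: swap(1,3), hi=2 ⇒ [5, 17, 7, 9, 12, 14, 8, 18, 6]
17>5: swap(1,2), hi=1 ⇒ [5, 7, 17, 9, 12, 14, 8, 18, 6]
7>5: swap(1,1), hi=0 ⇒ [5, 7, 17, 9, 12, 14, 8, 18, 6]
done. lo=0 hi=0; nums=[5, 7, 17, 9, 12, 14, 8, 18, 6]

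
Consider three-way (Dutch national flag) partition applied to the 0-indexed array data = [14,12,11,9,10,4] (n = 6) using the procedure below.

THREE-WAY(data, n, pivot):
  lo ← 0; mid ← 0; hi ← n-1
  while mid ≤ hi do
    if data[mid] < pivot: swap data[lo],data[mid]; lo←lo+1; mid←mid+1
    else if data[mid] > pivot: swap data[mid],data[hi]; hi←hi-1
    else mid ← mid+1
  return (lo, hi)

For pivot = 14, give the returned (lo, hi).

lo=0 mid=0 hi=5
14=14: mid=1
12<14: swap(0,1), lo=1 mid=2 ⇒ [12,14,11,9,10,4]
11<14: swap(1,2), lo=2 mid=3 ⇒ [12,11,14,9,10,4]
9<14: swap(2,3), lo=3 mid=4 ⇒ [12,11,9,14,10,4]
10<14: swap(3,4), lo=4 mid=5 ⇒ [12,11,9,10,14,4]
4<14: swap(4,5), lo=5 mid=6 ⇒ [12,11,9,10,4,14]
done. lo=5 hi=5; data=[12,11,9,10,4,14]

(5, 5)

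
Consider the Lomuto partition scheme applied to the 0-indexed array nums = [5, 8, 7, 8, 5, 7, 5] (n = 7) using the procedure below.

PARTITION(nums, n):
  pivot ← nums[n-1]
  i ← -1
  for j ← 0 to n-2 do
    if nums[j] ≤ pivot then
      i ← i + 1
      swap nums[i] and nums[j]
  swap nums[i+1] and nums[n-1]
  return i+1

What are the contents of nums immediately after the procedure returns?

pivot = nums[6] = 5; i = -1
j=0: nums[0]=5 ≤ 5 → i=0, swap nums[0],nums[0] (no change) → [5, 8, 7, 8, 5, 7, 5]
j=1: nums[1]=8 > 5 → no swap
j=2: nums[2]=7 > 5 → no swap
j=3: nums[3]=8 > 5 → no swap
j=4: nums[4]=5 ≤ 5 → i=1, swap nums[1],nums[4] → [5, 5, 7, 8, 8, 7, 5]
j=5: nums[5]=7 > 5 → no swap
final swap nums[2],nums[6] → [5, 5, 5, 8, 8, 7, 7]; return 2

[5, 5, 5, 8, 8, 7, 7]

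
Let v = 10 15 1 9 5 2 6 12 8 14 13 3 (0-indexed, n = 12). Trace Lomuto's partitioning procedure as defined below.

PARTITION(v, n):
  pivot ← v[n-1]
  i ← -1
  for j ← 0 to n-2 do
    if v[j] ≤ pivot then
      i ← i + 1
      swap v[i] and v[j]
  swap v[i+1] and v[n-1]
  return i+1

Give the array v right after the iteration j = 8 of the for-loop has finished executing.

1 2 10 9 5 15 6 12 8 14 13 3

pivot = v[11] = 3; i = -1
j=0: v[0]=10 > 3 → no swap
j=1: v[1]=15 > 3 → no swap
j=2: v[2]=1 ≤ 3 → i=0, swap v[0],v[2] → 1 15 10 9 5 2 6 12 8 14 13 3
j=3: v[3]=9 > 3 → no swap
j=4: v[4]=5 > 3 → no swap
j=5: v[5]=2 ≤ 3 → i=1, swap v[1],v[5] → 1 2 10 9 5 15 6 12 8 14 13 3
j=6: v[6]=6 > 3 → no swap
j=7: v[7]=12 > 3 → no swap
j=8: v[8]=8 > 3 → no swap
(after j=8) v = 1 2 10 9 5 15 6 12 8 14 13 3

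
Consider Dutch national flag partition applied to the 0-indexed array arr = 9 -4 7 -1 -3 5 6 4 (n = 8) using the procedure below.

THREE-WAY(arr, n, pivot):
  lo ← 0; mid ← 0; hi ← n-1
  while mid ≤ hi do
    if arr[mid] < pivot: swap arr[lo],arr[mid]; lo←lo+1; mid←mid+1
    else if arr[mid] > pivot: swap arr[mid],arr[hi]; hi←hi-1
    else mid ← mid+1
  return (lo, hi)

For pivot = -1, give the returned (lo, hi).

(2, 2)

pivot = -1; lo=0, mid=0, hi=7
arr[mid]=9>-1: swap arr[0],arr[7]; hi=6 → 4 -4 7 -1 -3 5 6 9
arr[mid]=4>-1: swap arr[0],arr[6]; hi=5 → 6 -4 7 -1 -3 5 4 9
arr[mid]=6>-1: swap arr[0],arr[5]; hi=4 → 5 -4 7 -1 -3 6 4 9
arr[mid]=5>-1: swap arr[0],arr[4]; hi=3 → -3 -4 7 -1 5 6 4 9
arr[mid]=-3<-1: swap arr[0],arr[0]; lo=1,mid=1 → -3 -4 7 -1 5 6 4 9
arr[mid]=-4<-1: swap arr[1],arr[1]; lo=2,mid=2 → -3 -4 7 -1 5 6 4 9
arr[mid]=7>-1: swap arr[2],arr[3]; hi=2 → -3 -4 -1 7 5 6 4 9
arr[mid]=-1=-1: mid=3
end: lo=2, hi=2; arr = -3 -4 -1 7 5 6 4 9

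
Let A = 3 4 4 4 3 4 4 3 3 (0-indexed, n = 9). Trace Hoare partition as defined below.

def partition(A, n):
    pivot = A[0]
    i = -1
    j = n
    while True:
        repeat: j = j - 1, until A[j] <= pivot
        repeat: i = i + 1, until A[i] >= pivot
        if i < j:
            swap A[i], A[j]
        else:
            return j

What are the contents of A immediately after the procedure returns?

pivot=3
j stops at 8 (3), i stops at 0 (3); swap ⇒ 3 4 4 4 3 4 4 3 3
j stops at 7 (3), i stops at 1 (4); swap ⇒ 3 3 4 4 3 4 4 4 3
j stops at 4 (3), i stops at 2 (4); swap ⇒ 3 3 3 4 4 4 4 4 3
j stops at 2, i stops at 3; i≥j ⇒ return 2. A=3 3 3 4 4 4 4 4 3

3 3 3 4 4 4 4 4 3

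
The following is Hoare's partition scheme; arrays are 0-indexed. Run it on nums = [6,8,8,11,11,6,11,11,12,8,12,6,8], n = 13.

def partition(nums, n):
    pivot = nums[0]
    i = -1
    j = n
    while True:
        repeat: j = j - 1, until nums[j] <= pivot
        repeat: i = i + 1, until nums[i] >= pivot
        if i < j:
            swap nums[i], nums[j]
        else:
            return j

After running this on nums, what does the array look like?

pivot=6
j stops at 11 (6), i stops at 0 (6); swap ⇒ [6,8,8,11,11,6,11,11,12,8,12,6,8]
j stops at 5 (6), i stops at 1 (8); swap ⇒ [6,6,8,11,11,8,11,11,12,8,12,6,8]
j stops at 1, i stops at 2; i≥j ⇒ return 1. nums=[6,6,8,11,11,8,11,11,12,8,12,6,8]

[6,6,8,11,11,8,11,11,12,8,12,6,8]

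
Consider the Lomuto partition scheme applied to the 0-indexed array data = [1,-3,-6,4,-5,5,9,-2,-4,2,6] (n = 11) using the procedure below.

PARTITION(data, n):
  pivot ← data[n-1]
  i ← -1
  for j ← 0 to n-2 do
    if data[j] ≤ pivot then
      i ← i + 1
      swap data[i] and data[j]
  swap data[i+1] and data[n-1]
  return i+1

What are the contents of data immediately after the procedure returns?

pivot = data[10] = 6; i = -1
j=0: data[0]=1 ≤ 6 → i=0, swap data[0],data[0] (no change) → [1,-3,-6,4,-5,5,9,-2,-4,2,6]
j=1: data[1]=-3 ≤ 6 → i=1, swap data[1],data[1] (no change) → [1,-3,-6,4,-5,5,9,-2,-4,2,6]
j=2: data[2]=-6 ≤ 6 → i=2, swap data[2],data[2] (no change) → [1,-3,-6,4,-5,5,9,-2,-4,2,6]
j=3: data[3]=4 ≤ 6 → i=3, swap data[3],data[3] (no change) → [1,-3,-6,4,-5,5,9,-2,-4,2,6]
j=4: data[4]=-5 ≤ 6 → i=4, swap data[4],data[4] (no change) → [1,-3,-6,4,-5,5,9,-2,-4,2,6]
j=5: data[5]=5 ≤ 6 → i=5, swap data[5],data[5] (no change) → [1,-3,-6,4,-5,5,9,-2,-4,2,6]
j=6: data[6]=9 > 6 → no swap
j=7: data[7]=-2 ≤ 6 → i=6, swap data[6],data[7] → [1,-3,-6,4,-5,5,-2,9,-4,2,6]
j=8: data[8]=-4 ≤ 6 → i=7, swap data[7],data[8] → [1,-3,-6,4,-5,5,-2,-4,9,2,6]
j=9: data[9]=2 ≤ 6 → i=8, swap data[8],data[9] → [1,-3,-6,4,-5,5,-2,-4,2,9,6]
final swap data[9],data[10] → [1,-3,-6,4,-5,5,-2,-4,2,6,9]; return 9

[1,-3,-6,4,-5,5,-2,-4,2,6,9]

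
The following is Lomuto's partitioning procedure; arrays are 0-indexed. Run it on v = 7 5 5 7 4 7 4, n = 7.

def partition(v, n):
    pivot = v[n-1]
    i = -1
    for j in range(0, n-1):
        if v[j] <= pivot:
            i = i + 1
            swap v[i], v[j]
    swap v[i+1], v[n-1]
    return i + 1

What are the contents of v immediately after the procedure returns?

pivot=4, i=-1
j=0: 7>4, skip
j=1: 5>4, skip
j=2: 5>4, skip
j=3: 7>4, skip
j=4: 4≤4, i=0, swap(0,4) ⇒ 4 5 5 7 7 7 4
j=5: 7>4, skip
swap(1,6) ⇒ 4 4 5 7 7 7 5; return 1

4 4 5 7 7 7 5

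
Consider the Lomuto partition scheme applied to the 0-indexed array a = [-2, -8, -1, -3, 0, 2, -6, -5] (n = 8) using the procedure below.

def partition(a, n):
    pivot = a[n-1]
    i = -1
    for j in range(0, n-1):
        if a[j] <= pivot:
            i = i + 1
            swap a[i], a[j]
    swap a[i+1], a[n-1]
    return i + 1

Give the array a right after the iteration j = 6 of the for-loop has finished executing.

[-8, -6, -1, -3, 0, 2, -2, -5]

pivot = a[7] = -5; i = -1
j=0: a[0]=-2 > -5 → no swap
j=1: a[1]=-8 ≤ -5 → i=0, swap a[0],a[1] → [-8, -2, -1, -3, 0, 2, -6, -5]
j=2: a[2]=-1 > -5 → no swap
j=3: a[3]=-3 > -5 → no swap
j=4: a[4]=0 > -5 → no swap
j=5: a[5]=2 > -5 → no swap
j=6: a[6]=-6 ≤ -5 → i=1, swap a[1],a[6] → [-8, -6, -1, -3, 0, 2, -2, -5]
(after j=6) a = [-8, -6, -1, -3, 0, 2, -2, -5]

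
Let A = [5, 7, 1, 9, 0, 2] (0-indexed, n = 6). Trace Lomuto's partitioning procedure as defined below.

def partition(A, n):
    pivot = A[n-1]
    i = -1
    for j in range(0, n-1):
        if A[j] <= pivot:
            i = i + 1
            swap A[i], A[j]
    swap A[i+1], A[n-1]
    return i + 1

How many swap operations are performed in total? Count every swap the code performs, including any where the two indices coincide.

pivot=2, i=-1
j=0: 5>2, skip
j=1: 7>2, skip
j=2: 1≤2, i=0, swap(0,2) ⇒ [1, 7, 5, 9, 0, 2]
j=3: 9>2, skip
j=4: 0≤2, i=1, swap(1,4) ⇒ [1, 0, 5, 9, 7, 2]
swap(2,5) ⇒ [1, 0, 2, 9, 7, 5]; return 2

3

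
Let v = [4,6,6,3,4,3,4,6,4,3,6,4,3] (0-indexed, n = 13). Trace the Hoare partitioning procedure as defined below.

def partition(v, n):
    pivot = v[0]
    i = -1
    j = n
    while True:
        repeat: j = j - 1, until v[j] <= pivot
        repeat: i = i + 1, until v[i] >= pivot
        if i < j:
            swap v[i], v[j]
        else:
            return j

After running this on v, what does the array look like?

[3,4,3,3,4,3,4,6,4,6,6,6,4]

pivot = v[0] = 4; i = -1, j = 13
j→12 (v[12]=3≤4), i→0 (v[0]=4≥4); i<j, swap → [3,6,6,3,4,3,4,6,4,3,6,4,4]
j→11 (v[11]=4≤4), i→1 (v[1]=6≥4); i<j, swap → [3,4,6,3,4,3,4,6,4,3,6,6,4]
j→9 (v[9]=3≤4), i→2 (v[2]=6≥4); i<j, swap → [3,4,3,3,4,3,4,6,4,6,6,6,4]
j→8 (v[8]=4≤4), i→4 (v[4]=4≥4); i<j, swap → [3,4,3,3,4,3,4,6,4,6,6,6,4]
j→6, i→6; i≥j, return j=6. v = [3,4,3,3,4,3,4,6,4,6,6,6,4]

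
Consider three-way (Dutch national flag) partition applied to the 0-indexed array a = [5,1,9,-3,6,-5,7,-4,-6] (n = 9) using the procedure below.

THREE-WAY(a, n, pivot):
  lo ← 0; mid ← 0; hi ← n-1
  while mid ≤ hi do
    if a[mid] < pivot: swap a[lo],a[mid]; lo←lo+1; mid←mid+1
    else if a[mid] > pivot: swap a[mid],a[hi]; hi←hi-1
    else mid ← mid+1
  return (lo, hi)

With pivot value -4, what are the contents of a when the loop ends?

[-6,-5,-4,6,-3,7,9,1,5]

pivot = -4; lo=0, mid=0, hi=8
a[mid]=5>-4: swap a[0],a[8]; hi=7 → [-6,1,9,-3,6,-5,7,-4,5]
a[mid]=-6<-4: swap a[0],a[0]; lo=1,mid=1 → [-6,1,9,-3,6,-5,7,-4,5]
a[mid]=1>-4: swap a[1],a[7]; hi=6 → [-6,-4,9,-3,6,-5,7,1,5]
a[mid]=-4=-4: mid=2
a[mid]=9>-4: swap a[2],a[6]; hi=5 → [-6,-4,7,-3,6,-5,9,1,5]
a[mid]=7>-4: swap a[2],a[5]; hi=4 → [-6,-4,-5,-3,6,7,9,1,5]
a[mid]=-5<-4: swap a[1],a[2]; lo=2,mid=3 → [-6,-5,-4,-3,6,7,9,1,5]
a[mid]=-3>-4: swap a[3],a[4]; hi=3 → [-6,-5,-4,6,-3,7,9,1,5]
a[mid]=6>-4: swap a[3],a[3]; hi=2 → [-6,-5,-4,6,-3,7,9,1,5]
end: lo=2, hi=2; a = [-6,-5,-4,6,-3,7,9,1,5]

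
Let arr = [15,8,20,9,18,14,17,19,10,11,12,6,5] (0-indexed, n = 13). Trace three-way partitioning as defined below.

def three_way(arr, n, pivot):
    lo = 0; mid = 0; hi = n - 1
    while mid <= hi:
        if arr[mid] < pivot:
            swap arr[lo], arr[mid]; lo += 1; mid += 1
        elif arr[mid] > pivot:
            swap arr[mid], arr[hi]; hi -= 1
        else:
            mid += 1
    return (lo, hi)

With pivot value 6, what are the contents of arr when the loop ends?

[5,6,9,18,14,17,19,10,11,12,20,8,15]

pivot = 6; lo=0, mid=0, hi=12
arr[mid]=15>6: swap arr[0],arr[12]; hi=11 → [5,8,20,9,18,14,17,19,10,11,12,6,15]
arr[mid]=5<6: swap arr[0],arr[0]; lo=1,mid=1 → [5,8,20,9,18,14,17,19,10,11,12,6,15]
arr[mid]=8>6: swap arr[1],arr[11]; hi=10 → [5,6,20,9,18,14,17,19,10,11,12,8,15]
arr[mid]=6=6: mid=2
arr[mid]=20>6: swap arr[2],arr[10]; hi=9 → [5,6,12,9,18,14,17,19,10,11,20,8,15]
arr[mid]=12>6: swap arr[2],arr[9]; hi=8 → [5,6,11,9,18,14,17,19,10,12,20,8,15]
arr[mid]=11>6: swap arr[2],arr[8]; hi=7 → [5,6,10,9,18,14,17,19,11,12,20,8,15]
arr[mid]=10>6: swap arr[2],arr[7]; hi=6 → [5,6,19,9,18,14,17,10,11,12,20,8,15]
arr[mid]=19>6: swap arr[2],arr[6]; hi=5 → [5,6,17,9,18,14,19,10,11,12,20,8,15]
arr[mid]=17>6: swap arr[2],arr[5]; hi=4 → [5,6,14,9,18,17,19,10,11,12,20,8,15]
arr[mid]=14>6: swap arr[2],arr[4]; hi=3 → [5,6,18,9,14,17,19,10,11,12,20,8,15]
arr[mid]=18>6: swap arr[2],arr[3]; hi=2 → [5,6,9,18,14,17,19,10,11,12,20,8,15]
arr[mid]=9>6: swap arr[2],arr[2]; hi=1 → [5,6,9,18,14,17,19,10,11,12,20,8,15]
end: lo=1, hi=1; arr = [5,6,9,18,14,17,19,10,11,12,20,8,15]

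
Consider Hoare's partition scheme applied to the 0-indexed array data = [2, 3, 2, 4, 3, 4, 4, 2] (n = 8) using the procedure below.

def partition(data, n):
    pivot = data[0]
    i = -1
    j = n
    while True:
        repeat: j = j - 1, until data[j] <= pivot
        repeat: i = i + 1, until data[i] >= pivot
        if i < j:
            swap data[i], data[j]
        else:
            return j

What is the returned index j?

1

pivot = data[0] = 2; i = -1, j = 8
j→7 (data[7]=2≤2), i→0 (data[0]=2≥2); i<j, swap → [2, 3, 2, 4, 3, 4, 4, 2]
j→2 (data[2]=2≤2), i→1 (data[1]=3≥2); i<j, swap → [2, 2, 3, 4, 3, 4, 4, 2]
j→1, i→2; i≥j, return j=1. data = [2, 2, 3, 4, 3, 4, 4, 2]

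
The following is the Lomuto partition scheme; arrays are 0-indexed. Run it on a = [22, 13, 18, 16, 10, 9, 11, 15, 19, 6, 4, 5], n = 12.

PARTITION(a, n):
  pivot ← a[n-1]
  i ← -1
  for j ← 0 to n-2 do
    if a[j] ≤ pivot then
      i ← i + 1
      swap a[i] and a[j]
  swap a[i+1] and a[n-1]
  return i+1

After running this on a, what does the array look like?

[4, 5, 18, 16, 10, 9, 11, 15, 19, 6, 22, 13]

pivot = a[11] = 5; i = -1
j=0: a[0]=22 > 5 → no swap
j=1: a[1]=13 > 5 → no swap
j=2: a[2]=18 > 5 → no swap
j=3: a[3]=16 > 5 → no swap
j=4: a[4]=10 > 5 → no swap
j=5: a[5]=9 > 5 → no swap
j=6: a[6]=11 > 5 → no swap
j=7: a[7]=15 > 5 → no swap
j=8: a[8]=19 > 5 → no swap
j=9: a[9]=6 > 5 → no swap
j=10: a[10]=4 ≤ 5 → i=0, swap a[0],a[10] → [4, 13, 18, 16, 10, 9, 11, 15, 19, 6, 22, 5]
final swap a[1],a[11] → [4, 5, 18, 16, 10, 9, 11, 15, 19, 6, 22, 13]; return 1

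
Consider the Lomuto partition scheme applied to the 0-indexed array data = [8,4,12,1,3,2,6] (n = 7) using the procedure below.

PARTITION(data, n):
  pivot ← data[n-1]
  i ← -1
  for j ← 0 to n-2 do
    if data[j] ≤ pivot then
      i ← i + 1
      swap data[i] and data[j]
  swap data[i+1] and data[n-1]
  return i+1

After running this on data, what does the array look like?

pivot=6, i=-1
j=0: 8>6, skip
j=1: 4≤6, i=0, swap(0,1) ⇒ [4,8,12,1,3,2,6]
j=2: 12>6, skip
j=3: 1≤6, i=1, swap(1,3) ⇒ [4,1,12,8,3,2,6]
j=4: 3≤6, i=2, swap(2,4) ⇒ [4,1,3,8,12,2,6]
j=5: 2≤6, i=3, swap(3,5) ⇒ [4,1,3,2,12,8,6]
swap(4,6) ⇒ [4,1,3,2,6,8,12]; return 4

[4,1,3,2,6,8,12]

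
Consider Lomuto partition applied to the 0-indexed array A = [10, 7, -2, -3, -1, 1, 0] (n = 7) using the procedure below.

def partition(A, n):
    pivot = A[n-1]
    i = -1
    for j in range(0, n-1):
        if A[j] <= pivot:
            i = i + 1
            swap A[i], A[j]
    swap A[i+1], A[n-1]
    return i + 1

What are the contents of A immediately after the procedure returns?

[-2, -3, -1, 0, 10, 1, 7]

pivot=0, i=-1
j=0: 10>0, skip
j=1: 7>0, skip
j=2: -2≤0, i=0, swap(0,2) ⇒ [-2, 7, 10, -3, -1, 1, 0]
j=3: -3≤0, i=1, swap(1,3) ⇒ [-2, -3, 10, 7, -1, 1, 0]
j=4: -1≤0, i=2, swap(2,4) ⇒ [-2, -3, -1, 7, 10, 1, 0]
j=5: 1>0, skip
swap(3,6) ⇒ [-2, -3, -1, 0, 10, 1, 7]; return 3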